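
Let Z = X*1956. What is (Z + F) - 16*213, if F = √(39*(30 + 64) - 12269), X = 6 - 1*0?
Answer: 8328 + I*√8603 ≈ 8328.0 + 92.752*I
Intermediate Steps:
X = 6 (X = 6 + 0 = 6)
Z = 11736 (Z = 6*1956 = 11736)
F = I*√8603 (F = √(39*94 - 12269) = √(3666 - 12269) = √(-8603) = I*√8603 ≈ 92.752*I)
(Z + F) - 16*213 = (11736 + I*√8603) - 16*213 = (11736 + I*√8603) - 3408 = 8328 + I*√8603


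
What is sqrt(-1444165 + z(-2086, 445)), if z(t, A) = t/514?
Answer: 2*I*sqrt(23846480534)/257 ≈ 1201.7*I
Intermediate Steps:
z(t, A) = t/514 (z(t, A) = t*(1/514) = t/514)
sqrt(-1444165 + z(-2086, 445)) = sqrt(-1444165 + (1/514)*(-2086)) = sqrt(-1444165 - 1043/257) = sqrt(-371151448/257) = 2*I*sqrt(23846480534)/257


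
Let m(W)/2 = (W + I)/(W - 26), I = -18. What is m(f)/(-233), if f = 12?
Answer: -6/1631 ≈ -0.0036787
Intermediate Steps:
m(W) = 2*(-18 + W)/(-26 + W) (m(W) = 2*((W - 18)/(W - 26)) = 2*((-18 + W)/(-26 + W)) = 2*(-18 + W)/(-26 + W))
m(f)/(-233) = (2*(-18 + 12)/(-26 + 12))/(-233) = (2*(-6)/(-14))*(-1/233) = (2*(-1/14)*(-6))*(-1/233) = (6/7)*(-1/233) = -6/1631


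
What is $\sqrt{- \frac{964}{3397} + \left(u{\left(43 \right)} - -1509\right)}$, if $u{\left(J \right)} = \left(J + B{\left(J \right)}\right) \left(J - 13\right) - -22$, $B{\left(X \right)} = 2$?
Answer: $\frac{\sqrt{33242338821}}{3397} \approx 53.672$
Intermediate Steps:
$u{\left(J \right)} = 22 + \left(-13 + J\right) \left(2 + J\right)$ ($u{\left(J \right)} = \left(J + 2\right) \left(J - 13\right) - -22 = \left(2 + J\right) \left(-13 + J\right) + 22 = \left(-13 + J\right) \left(2 + J\right) + 22 = 22 + \left(-13 + J\right) \left(2 + J\right)$)
$\sqrt{- \frac{964}{3397} + \left(u{\left(43 \right)} - -1509\right)} = \sqrt{- \frac{964}{3397} - -2881} = \sqrt{\left(-964\right) \frac{1}{3397} + \left(\left(-4 + 1849 - 473\right) + 1509\right)} = \sqrt{- \frac{964}{3397} + \left(1372 + 1509\right)} = \sqrt{- \frac{964}{3397} + 2881} = \sqrt{\frac{9785793}{3397}} = \frac{\sqrt{33242338821}}{3397}$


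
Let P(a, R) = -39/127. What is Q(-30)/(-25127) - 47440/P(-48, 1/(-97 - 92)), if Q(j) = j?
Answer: 151387160930/979953 ≈ 1.5448e+5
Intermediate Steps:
P(a, R) = -39/127 (P(a, R) = -39*1/127 = -39/127)
Q(-30)/(-25127) - 47440/P(-48, 1/(-97 - 92)) = -30/(-25127) - 47440/(-39/127) = -30*(-1/25127) - 47440*(-127/39) = 30/25127 + 6024880/39 = 151387160930/979953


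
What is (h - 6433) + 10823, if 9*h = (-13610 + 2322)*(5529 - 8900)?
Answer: 38091358/9 ≈ 4.2324e+6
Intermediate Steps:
h = 38051848/9 (h = ((-13610 + 2322)*(5529 - 8900))/9 = (-11288*(-3371))/9 = (1/9)*38051848 = 38051848/9 ≈ 4.2280e+6)
(h - 6433) + 10823 = (38051848/9 - 6433) + 10823 = 37993951/9 + 10823 = 38091358/9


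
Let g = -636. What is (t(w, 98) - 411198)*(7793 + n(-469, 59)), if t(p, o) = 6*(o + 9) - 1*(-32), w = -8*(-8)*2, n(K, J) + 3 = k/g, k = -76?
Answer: -508486931596/159 ≈ -3.1980e+9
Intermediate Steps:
n(K, J) = -458/159 (n(K, J) = -3 - 76/(-636) = -3 - 76*(-1/636) = -3 + 19/159 = -458/159)
w = 128 (w = 64*2 = 128)
t(p, o) = 86 + 6*o (t(p, o) = 6*(9 + o) + 32 = (54 + 6*o) + 32 = 86 + 6*o)
(t(w, 98) - 411198)*(7793 + n(-469, 59)) = ((86 + 6*98) - 411198)*(7793 - 458/159) = ((86 + 588) - 411198)*(1238629/159) = (674 - 411198)*(1238629/159) = -410524*1238629/159 = -508486931596/159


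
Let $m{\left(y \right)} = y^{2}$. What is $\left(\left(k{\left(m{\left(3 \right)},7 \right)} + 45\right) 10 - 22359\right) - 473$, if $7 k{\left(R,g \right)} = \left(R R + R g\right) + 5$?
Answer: $- \frac{155184}{7} \approx -22169.0$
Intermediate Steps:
$k{\left(R,g \right)} = \frac{5}{7} + \frac{R^{2}}{7} + \frac{R g}{7}$ ($k{\left(R,g \right)} = \frac{\left(R R + R g\right) + 5}{7} = \frac{\left(R^{2} + R g\right) + 5}{7} = \frac{5 + R^{2} + R g}{7} = \frac{5}{7} + \frac{R^{2}}{7} + \frac{R g}{7}$)
$\left(\left(k{\left(m{\left(3 \right)},7 \right)} + 45\right) 10 - 22359\right) - 473 = \left(\left(\left(\frac{5}{7} + \frac{\left(3^{2}\right)^{2}}{7} + \frac{1}{7} \cdot 3^{2} \cdot 7\right) + 45\right) 10 - 22359\right) - 473 = \left(\left(\left(\frac{5}{7} + \frac{9^{2}}{7} + \frac{1}{7} \cdot 9 \cdot 7\right) + 45\right) 10 - 22359\right) - 473 = \left(\left(\left(\frac{5}{7} + \frac{1}{7} \cdot 81 + 9\right) + 45\right) 10 - 22359\right) - 473 = \left(\left(\left(\frac{5}{7} + \frac{81}{7} + 9\right) + 45\right) 10 - 22359\right) - 473 = \left(\left(\frac{149}{7} + 45\right) 10 - 22359\right) - 473 = \left(\frac{464}{7} \cdot 10 - 22359\right) - 473 = \left(\frac{4640}{7} - 22359\right) - 473 = - \frac{151873}{7} - 473 = - \frac{155184}{7}$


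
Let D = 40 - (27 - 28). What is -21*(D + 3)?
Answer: -924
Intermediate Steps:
D = 41 (D = 40 - 1*(-1) = 40 + 1 = 41)
-21*(D + 3) = -21*(41 + 3) = -21*44 = -924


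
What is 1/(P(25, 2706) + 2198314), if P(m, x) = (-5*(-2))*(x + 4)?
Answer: 1/2225414 ≈ 4.4935e-7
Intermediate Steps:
P(m, x) = 40 + 10*x (P(m, x) = 10*(4 + x) = 40 + 10*x)
1/(P(25, 2706) + 2198314) = 1/((40 + 10*2706) + 2198314) = 1/((40 + 27060) + 2198314) = 1/(27100 + 2198314) = 1/2225414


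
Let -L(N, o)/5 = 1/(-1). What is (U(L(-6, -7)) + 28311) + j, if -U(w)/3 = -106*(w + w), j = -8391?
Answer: 23100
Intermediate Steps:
L(N, o) = 5 (L(N, o) = -5/(-1) = -5*(-1) = 5)
U(w) = 636*w (U(w) = -(-318)*(w + w) = -(-318)*2*w = -(-636)*w = 636*w)
(U(L(-6, -7)) + 28311) + j = (636*5 + 28311) - 8391 = (3180 + 28311) - 8391 = 31491 - 8391 = 23100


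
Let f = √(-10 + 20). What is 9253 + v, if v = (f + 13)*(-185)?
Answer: 6848 - 185*√10 ≈ 6263.0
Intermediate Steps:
f = √10 ≈ 3.1623
v = -2405 - 185*√10 (v = (√10 + 13)*(-185) = (13 + √10)*(-185) = -2405 - 185*√10 ≈ -2990.0)
9253 + v = 9253 + (-2405 - 185*√10) = 6848 - 185*√10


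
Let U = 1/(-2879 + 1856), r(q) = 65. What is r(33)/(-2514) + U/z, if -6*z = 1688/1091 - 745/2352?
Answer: -57081340969/2706740639394 ≈ -0.021089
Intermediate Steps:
z = -3157381/15396192 (z = -(1688/1091 - 745/2352)/6 = -⅙*3157381/2566032 = -3157381/15396192 ≈ -0.20508)
U = -1/1023 (U = 1/(-1023) = -1/1023 ≈ -0.00097752)
r(33)/(-2514) + U/z = 65/(-2514) - 1/(1023*(-3157381/15396192)) = 65*(-1/2514) - 1/1023*(-15396192/3157381) = -65/2514 + 5132064/1076666921 = -57081340969/2706740639394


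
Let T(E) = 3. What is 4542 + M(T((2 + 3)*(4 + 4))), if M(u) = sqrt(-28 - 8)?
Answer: 4542 + 6*I ≈ 4542.0 + 6.0*I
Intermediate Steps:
M(u) = 6*I (M(u) = sqrt(-36) = 6*I)
4542 + M(T((2 + 3)*(4 + 4))) = 4542 + 6*I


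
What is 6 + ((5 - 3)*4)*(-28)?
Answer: -218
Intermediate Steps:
6 + ((5 - 3)*4)*(-28) = 6 + (2*4)*(-28) = 6 + 8*(-28) = 6 - 224 = -218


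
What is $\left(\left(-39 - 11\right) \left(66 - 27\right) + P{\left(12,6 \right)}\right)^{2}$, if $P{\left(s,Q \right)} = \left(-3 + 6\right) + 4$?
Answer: $3775249$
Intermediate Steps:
$P{\left(s,Q \right)} = 7$ ($P{\left(s,Q \right)} = 3 + 4 = 7$)
$\left(\left(-39 - 11\right) \left(66 - 27\right) + P{\left(12,6 \right)}\right)^{2} = \left(\left(-39 - 11\right) \left(66 - 27\right) + 7\right)^{2} = \left(\left(-50\right) 39 + 7\right)^{2} = \left(-1950 + 7\right)^{2} = \left(-1943\right)^{2} = 3775249$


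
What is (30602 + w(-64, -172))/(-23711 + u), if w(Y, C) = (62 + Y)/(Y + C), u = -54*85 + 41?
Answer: -1203679/1111560 ≈ -1.0829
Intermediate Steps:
u = -4549 (u = -4590 + 41 = -4549)
w(Y, C) = (62 + Y)/(C + Y)
(30602 + w(-64, -172))/(-23711 + u) = (30602 + (62 - 64)/(-172 - 64))/(-23711 - 4549) = (30602 - 2/(-236))/(-28260) = (30602 - 1/236*(-2))*(-1/28260) = (30602 + 1/118)*(-1/28260) = (3611037/118)*(-1/28260) = -1203679/1111560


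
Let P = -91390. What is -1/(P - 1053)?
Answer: 1/92443 ≈ 1.0817e-5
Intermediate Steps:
-1/(P - 1053) = -1/(-91390 - 1053) = -1/(-92443) = -1*(-1/92443) = 1/92443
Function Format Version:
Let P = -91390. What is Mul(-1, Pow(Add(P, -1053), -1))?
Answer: Rational(1, 92443) ≈ 1.0817e-5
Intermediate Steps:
Mul(-1, Pow(Add(P, -1053), -1)) = Mul(-1, Pow(Add(-91390, -1053), -1)) = Mul(-1, Pow(-92443, -1)) = Mul(-1, Rational(-1, 92443)) = Rational(1, 92443)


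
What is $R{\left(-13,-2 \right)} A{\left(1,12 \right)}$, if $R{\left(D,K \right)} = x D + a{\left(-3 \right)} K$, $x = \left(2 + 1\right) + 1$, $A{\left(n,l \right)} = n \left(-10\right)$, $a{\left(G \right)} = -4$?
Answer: $440$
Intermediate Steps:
$A{\left(n,l \right)} = - 10 n$
$x = 4$ ($x = 3 + 1 = 4$)
$R{\left(D,K \right)} = - 4 K + 4 D$ ($R{\left(D,K \right)} = 4 D - 4 K = - 4 K + 4 D$)
$R{\left(-13,-2 \right)} A{\left(1,12 \right)} = \left(\left(-4\right) \left(-2\right) + 4 \left(-13\right)\right) \left(\left(-10\right) 1\right) = \left(8 - 52\right) \left(-10\right) = \left(-44\right) \left(-10\right) = 440$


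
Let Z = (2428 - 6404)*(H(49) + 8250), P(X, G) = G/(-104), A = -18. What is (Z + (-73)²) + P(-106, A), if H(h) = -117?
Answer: -1681236899/52 ≈ -3.2331e+7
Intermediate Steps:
P(X, G) = -G/104 (P(X, G) = G*(-1/104) = -G/104)
Z = -32336808 (Z = (2428 - 6404)*(-117 + 8250) = -3976*8133 = -32336808)
(Z + (-73)²) + P(-106, A) = (-32336808 + (-73)²) - 1/104*(-18) = (-32336808 + 5329) + 9/52 = -32331479 + 9/52 = -1681236899/52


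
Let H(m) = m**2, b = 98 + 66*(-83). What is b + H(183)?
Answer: 28109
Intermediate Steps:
b = -5380 (b = 98 - 5478 = -5380)
b + H(183) = -5380 + 183**2 = -5380 + 33489 = 28109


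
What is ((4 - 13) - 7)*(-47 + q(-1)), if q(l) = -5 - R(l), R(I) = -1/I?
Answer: 848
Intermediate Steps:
q(l) = -5 + 1/l (q(l) = -5 - (-1)/l = -5 + 1/l)
((4 - 13) - 7)*(-47 + q(-1)) = ((4 - 13) - 7)*(-47 + (-5 + 1/(-1))) = (-9 - 7)*(-47 + (-5 - 1)) = -16*(-47 - 6) = -16*(-53) = 848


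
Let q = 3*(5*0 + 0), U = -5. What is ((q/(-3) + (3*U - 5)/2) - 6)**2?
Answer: 256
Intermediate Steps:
q = 0 (q = 3*(0 + 0) = 3*0 = 0)
((q/(-3) + (3*U - 5)/2) - 6)**2 = ((0/(-3) + (3*(-5) - 5)/2) - 6)**2 = ((0*(-1/3) + (-15 - 5)*(1/2)) - 6)**2 = ((0 - 20*1/2) - 6)**2 = ((0 - 10) - 6)**2 = (-10 - 6)**2 = (-16)**2 = 256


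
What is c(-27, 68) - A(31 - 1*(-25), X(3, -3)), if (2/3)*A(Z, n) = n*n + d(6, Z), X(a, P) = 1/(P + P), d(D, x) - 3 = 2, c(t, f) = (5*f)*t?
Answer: -220501/24 ≈ -9187.5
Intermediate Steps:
c(t, f) = 5*f*t
d(D, x) = 5 (d(D, x) = 3 + 2 = 5)
X(a, P) = 1/(2*P)
A(Z, n) = 15/2 + 3*n**2/2 (A(Z, n) = 3*(n*n + 5)/2 = 3*(n**2 + 5)/2 = 3*(5 + n**2)/2 = 15/2 + 3*n**2/2)
c(-27, 68) - A(31 - 1*(-25), X(3, -3)) = 5*68*(-27) - (15/2 + 3*((1/2)/(-3))**2/2) = -9180 - (15/2 + 3*((1/2)*(-1/3))**2/2) = -9180 - (15/2 + 3*(-1/6)**2/2) = -9180 - (15/2 + (3/2)*(1/36)) = -9180 - (15/2 + 1/24) = -9180 - 1*181/24 = -9180 - 181/24 = -220501/24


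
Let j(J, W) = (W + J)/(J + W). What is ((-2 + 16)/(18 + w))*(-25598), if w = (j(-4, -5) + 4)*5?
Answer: -358372/43 ≈ -8334.2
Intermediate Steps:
j(J, W) = 1 (j(J, W) = (J + W)/(J + W) = 1)
w = 25 (w = (1 + 4)*5 = 5*5 = 25)
((-2 + 16)/(18 + w))*(-25598) = ((-2 + 16)/(18 + 25))*(-25598) = (14/43)*(-25598) = -358372/43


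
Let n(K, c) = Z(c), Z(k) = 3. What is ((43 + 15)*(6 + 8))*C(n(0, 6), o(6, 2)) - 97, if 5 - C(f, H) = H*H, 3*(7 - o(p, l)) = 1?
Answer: -289133/9 ≈ -32126.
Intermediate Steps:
o(p, l) = 20/3 (o(p, l) = 7 - ⅓*1 = 7 - ⅓ = 20/3)
n(K, c) = 3
C(f, H) = 5 - H² (C(f, H) = 5 - H*H = 5 - H²)
((43 + 15)*(6 + 8))*C(n(0, 6), o(6, 2)) - 97 = ((43 + 15)*(6 + 8))*(5 - (20/3)²) - 97 = (58*14)*(5 - 1*400/9) - 97 = 812*(5 - 400/9) - 97 = 812*(-355/9) - 97 = -288260/9 - 97 = -289133/9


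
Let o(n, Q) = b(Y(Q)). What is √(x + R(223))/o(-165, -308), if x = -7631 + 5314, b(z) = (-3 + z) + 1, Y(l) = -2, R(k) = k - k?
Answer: -I*√2317/4 ≈ -12.034*I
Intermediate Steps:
R(k) = 0
b(z) = -2 + z
o(n, Q) = -4 (o(n, Q) = -2 - 2 = -4)
x = -2317
√(x + R(223))/o(-165, -308) = √(-2317 + 0)/(-4) = √(-2317)*(-¼) = (I*√2317)*(-¼) = -I*√2317/4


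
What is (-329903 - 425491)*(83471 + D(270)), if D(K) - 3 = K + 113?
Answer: -63345074658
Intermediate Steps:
D(K) = 116 + K (D(K) = 3 + (K + 113) = 3 + (113 + K) = 116 + K)
(-329903 - 425491)*(83471 + D(270)) = (-329903 - 425491)*(83471 + (116 + 270)) = -755394*(83471 + 386) = -755394*83857 = -63345074658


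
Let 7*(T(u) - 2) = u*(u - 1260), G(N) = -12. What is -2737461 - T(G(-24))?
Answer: -19177505/7 ≈ -2.7396e+6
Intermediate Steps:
T(u) = 2 + u*(-1260 + u)/7 (T(u) = 2 + (u*(u - 1260))/7 = 2 + (u*(-1260 + u))/7 = 2 + u*(-1260 + u)/7)
-2737461 - T(G(-24)) = -2737461 - (2 - 180*(-12) + (⅐)*(-12)²) = -2737461 - (2 + 2160 + (⅐)*144) = -2737461 - (2 + 2160 + 144/7) = -2737461 - 1*15278/7 = -2737461 - 15278/7 = -19177505/7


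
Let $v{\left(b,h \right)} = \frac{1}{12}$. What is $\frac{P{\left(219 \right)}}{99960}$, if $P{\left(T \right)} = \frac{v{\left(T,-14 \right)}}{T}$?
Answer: $\frac{1}{262694880} \approx 3.8067 \cdot 10^{-9}$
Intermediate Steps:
$v{\left(b,h \right)} = \frac{1}{12}$
$P{\left(T \right)} = \frac{1}{12 T}$
$\frac{P{\left(219 \right)}}{99960} = \frac{\frac{1}{12} \cdot \frac{1}{219}}{99960} = \frac{1}{12} \cdot \frac{1}{219} \cdot \frac{1}{99960} = \frac{1}{2628} \cdot \frac{1}{99960} = \frac{1}{262694880}$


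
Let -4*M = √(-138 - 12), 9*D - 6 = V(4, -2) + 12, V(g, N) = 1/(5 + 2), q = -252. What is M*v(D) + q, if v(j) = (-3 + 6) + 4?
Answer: -252 - 35*I*√6/4 ≈ -252.0 - 21.433*I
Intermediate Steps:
V(g, N) = ⅐ (V(g, N) = 1/7 = ⅐)
D = 127/63 (D = ⅔ + (⅐ + 12)/9 = ⅔ + (⅑)*(85/7) = ⅔ + 85/63 = 127/63 ≈ 2.0159)
v(j) = 7 (v(j) = 3 + 4 = 7)
M = -5*I*√6/4 (M = -√(-138 - 12)/4 = -5*I*√6/4 ≈ -3.0619*I)
M*v(D) + q = -5*I*√6/4*7 - 252 = -35*I*√6/4 - 252 = -252 - 35*I*√6/4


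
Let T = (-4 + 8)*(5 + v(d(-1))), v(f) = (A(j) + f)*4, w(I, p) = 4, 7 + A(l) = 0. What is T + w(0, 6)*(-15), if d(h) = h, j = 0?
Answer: -168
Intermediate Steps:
A(l) = -7 (A(l) = -7 + 0 = -7)
v(f) = -28 + 4*f (v(f) = (-7 + f)*4 = -28 + 4*f)
T = -108 (T = (-4 + 8)*(5 + (-28 + 4*(-1))) = 4*(5 + (-28 - 4)) = 4*(5 - 32) = 4*(-27) = -108)
T + w(0, 6)*(-15) = -108 + 4*(-15) = -108 - 60 = -168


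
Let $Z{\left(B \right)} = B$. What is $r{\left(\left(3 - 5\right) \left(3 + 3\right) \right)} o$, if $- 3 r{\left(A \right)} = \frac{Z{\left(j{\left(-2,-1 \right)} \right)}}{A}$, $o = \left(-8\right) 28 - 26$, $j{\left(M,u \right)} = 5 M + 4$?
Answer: $\frac{125}{3} \approx 41.667$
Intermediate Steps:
$j{\left(M,u \right)} = 4 + 5 M$
$o = -250$ ($o = -224 - 26 = -250$)
$r{\left(A \right)} = \frac{2}{A}$ ($r{\left(A \right)} = - \frac{\left(4 + 5 \left(-2\right)\right) \frac{1}{A}}{3} = - \frac{\left(4 - 10\right) \frac{1}{A}}{3} = - \frac{\left(-6\right) \frac{1}{A}}{3} = \frac{2}{A}$)
$r{\left(\left(3 - 5\right) \left(3 + 3\right) \right)} o = \frac{2}{\left(3 - 5\right) \left(3 + 3\right)} \left(-250\right) = \frac{2}{\left(-2\right) 6} \left(-250\right) = \frac{2}{-12} \left(-250\right) = 2 \left(- \frac{1}{12}\right) \left(-250\right) = \left(- \frac{1}{6}\right) \left(-250\right) = \frac{125}{3}$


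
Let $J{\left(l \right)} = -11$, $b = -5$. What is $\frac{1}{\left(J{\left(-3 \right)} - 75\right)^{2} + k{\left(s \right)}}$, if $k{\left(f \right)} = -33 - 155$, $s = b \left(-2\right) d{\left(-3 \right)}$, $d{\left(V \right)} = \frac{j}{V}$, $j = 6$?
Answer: $\frac{1}{7208} \approx 0.00013873$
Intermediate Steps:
$d{\left(V \right)} = \frac{6}{V}$
$s = -20$ ($s = \left(-5\right) \left(-2\right) \frac{6}{-3} = 10 \cdot 6 \left(- \frac{1}{3}\right) = 10 \left(-2\right) = -20$)
$k{\left(f \right)} = -188$ ($k{\left(f \right)} = -33 - 155 = -188$)
$\frac{1}{\left(J{\left(-3 \right)} - 75\right)^{2} + k{\left(s \right)}} = \frac{1}{\left(-11 - 75\right)^{2} - 188} = \frac{1}{\left(-86\right)^{2} - 188} = \frac{1}{7396 - 188} = \frac{1}{7208}$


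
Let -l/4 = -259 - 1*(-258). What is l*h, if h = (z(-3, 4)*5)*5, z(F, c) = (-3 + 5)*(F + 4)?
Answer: 200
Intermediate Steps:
z(F, c) = 8 + 2*F (z(F, c) = 2*(4 + F) = 8 + 2*F)
l = 4 (l = -4*(-259 - 1*(-258)) = -4*(-259 + 258) = -4*(-1) = 4)
h = 50 (h = ((8 + 2*(-3))*5)*5 = ((8 - 6)*5)*5 = (2*5)*5 = 10*5 = 50)
l*h = 4*50 = 200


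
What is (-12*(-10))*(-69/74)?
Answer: -4140/37 ≈ -111.89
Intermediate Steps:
(-12*(-10))*(-69/74) = 120*(-69*1/74) = 120*(-69/74) = -4140/37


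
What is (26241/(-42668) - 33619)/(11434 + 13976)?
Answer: -1434481733/1084193880 ≈ -1.3231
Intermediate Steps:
(26241/(-42668) - 33619)/(11434 + 13976) = (26241*(-1/42668) - 33619)/25410 = (-26241/42668 - 33619)*(1/25410) = -1434481733/42668*1/25410 = -1434481733/1084193880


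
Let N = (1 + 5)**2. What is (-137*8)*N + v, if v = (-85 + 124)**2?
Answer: -37935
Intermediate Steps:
N = 36 (N = 6**2 = 36)
v = 1521 (v = 39**2 = 1521)
(-137*8)*N + v = -137*8*36 + 1521 = -1096*36 + 1521 = -39456 + 1521 = -37935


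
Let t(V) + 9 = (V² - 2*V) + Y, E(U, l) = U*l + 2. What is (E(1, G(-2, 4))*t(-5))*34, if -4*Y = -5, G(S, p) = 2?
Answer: 3706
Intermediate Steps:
E(U, l) = 2 + U*l
Y = 5/4 (Y = -¼*(-5) = 5/4 ≈ 1.2500)
t(V) = -31/4 + V² - 2*V (t(V) = -9 + ((V² - 2*V) + 5/4) = -9 + (5/4 + V² - 2*V) = -31/4 + V² - 2*V)
(E(1, G(-2, 4))*t(-5))*34 = ((2 + 1*2)*(-31/4 + (-5)² - 2*(-5)))*34 = ((2 + 2)*(-31/4 + 25 + 10))*34 = (4*(109/4))*34 = 109*34 = 3706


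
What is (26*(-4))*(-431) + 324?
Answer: 45148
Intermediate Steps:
(26*(-4))*(-431) + 324 = -104*(-431) + 324 = 44824 + 324 = 45148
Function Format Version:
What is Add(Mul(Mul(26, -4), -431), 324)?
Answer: 45148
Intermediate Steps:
Add(Mul(Mul(26, -4), -431), 324) = Add(Mul(-104, -431), 324) = Add(44824, 324) = 45148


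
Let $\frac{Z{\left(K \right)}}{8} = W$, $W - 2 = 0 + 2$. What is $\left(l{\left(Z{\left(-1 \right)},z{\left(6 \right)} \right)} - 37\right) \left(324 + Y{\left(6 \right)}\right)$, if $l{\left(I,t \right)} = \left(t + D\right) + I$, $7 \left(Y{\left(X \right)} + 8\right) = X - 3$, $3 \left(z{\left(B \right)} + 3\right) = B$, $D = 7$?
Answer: $\frac{2215}{7} \approx 316.43$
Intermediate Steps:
$z{\left(B \right)} = -3 + \frac{B}{3}$
$Y{\left(X \right)} = - \frac{59}{7} + \frac{X}{7}$ ($Y{\left(X \right)} = -8 + \frac{X - 3}{7} = -8 + \frac{-3 + X}{7} = -8 + \left(- \frac{3}{7} + \frac{X}{7}\right) = - \frac{59}{7} + \frac{X}{7}$)
$W = 4$ ($W = 2 + \left(0 + 2\right) = 2 + 2 = 4$)
$Z{\left(K \right)} = 32$ ($Z{\left(K \right)} = 8 \cdot 4 = 32$)
$l{\left(I,t \right)} = 7 + I + t$ ($l{\left(I,t \right)} = \left(t + 7\right) + I = \left(7 + t\right) + I = 7 + I + t$)
$\left(l{\left(Z{\left(-1 \right)},z{\left(6 \right)} \right)} - 37\right) \left(324 + Y{\left(6 \right)}\right) = \left(\left(7 + 32 + \left(-3 + \frac{1}{3} \cdot 6\right)\right) - 37\right) \left(324 + \left(- \frac{59}{7} + \frac{1}{7} \cdot 6\right)\right) = \left(\left(7 + 32 + \left(-3 + 2\right)\right) - 37\right) \left(324 + \left(- \frac{59}{7} + \frac{6}{7}\right)\right) = \left(\left(7 + 32 - 1\right) - 37\right) \left(324 - \frac{53}{7}\right) = \left(38 - 37\right) \frac{2215}{7} = 1 \cdot \frac{2215}{7} = \frac{2215}{7}$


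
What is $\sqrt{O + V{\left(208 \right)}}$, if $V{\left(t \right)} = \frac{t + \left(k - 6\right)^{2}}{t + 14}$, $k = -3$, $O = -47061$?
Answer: $\frac{i \sqrt{2319290166}}{222} \approx 216.93 i$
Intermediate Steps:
$V{\left(t \right)} = \frac{81 + t}{14 + t}$ ($V{\left(t \right)} = \frac{t + \left(-3 - 6\right)^{2}}{t + 14} = \frac{t + \left(-9\right)^{2}}{14 + t} = \frac{t + 81}{14 + t} = \frac{81 + t}{14 + t}$)
$\sqrt{O + V{\left(208 \right)}} = \sqrt{-47061 + \frac{81 + 208}{14 + 208}} = \sqrt{-47061 + \frac{1}{222} \cdot 289} = \sqrt{-47061 + \frac{289}{222}} = \sqrt{- \frac{10447253}{222}} = \frac{i \sqrt{2319290166}}{222}$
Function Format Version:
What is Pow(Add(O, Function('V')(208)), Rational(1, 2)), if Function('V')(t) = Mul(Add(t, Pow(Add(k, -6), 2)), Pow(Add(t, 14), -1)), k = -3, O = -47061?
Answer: Mul(Rational(1, 222), I, Pow(2319290166, Rational(1, 2))) ≈ Mul(216.93, I)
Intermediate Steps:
Function('V')(t) = Mul(Pow(Add(14, t), -1), Add(81, t)) (Function('V')(t) = Mul(Add(t, Pow(Add(-3, -6), 2)), Pow(Add(t, 14), -1)) = Mul(Add(t, Pow(-9, 2)), Pow(Add(14, t), -1)) = Mul(Add(t, 81), Pow(Add(14, t), -1)) = Mul(Add(81, t), Pow(Add(14, t), -1)) = Mul(Pow(Add(14, t), -1), Add(81, t)))
Pow(Add(O, Function('V')(208)), Rational(1, 2)) = Pow(Add(-47061, Mul(Pow(Add(14, 208), -1), Add(81, 208))), Rational(1, 2)) = Pow(Add(-47061, Mul(Pow(222, -1), 289)), Rational(1, 2)) = Pow(Add(-47061, Mul(Rational(1, 222), 289)), Rational(1, 2)) = Pow(Add(-47061, Rational(289, 222)), Rational(1, 2)) = Pow(Rational(-10447253, 222), Rational(1, 2)) = Mul(Rational(1, 222), I, Pow(2319290166, Rational(1, 2)))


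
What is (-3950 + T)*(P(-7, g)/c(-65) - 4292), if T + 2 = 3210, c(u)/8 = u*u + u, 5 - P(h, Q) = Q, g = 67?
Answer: 26496415981/8320 ≈ 3.1847e+6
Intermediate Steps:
P(h, Q) = 5 - Q
c(u) = 8*u + 8*u² (c(u) = 8*(u*u + u) = 8*(u² + u) = 8*(u + u²) = 8*u + 8*u²)
T = 3208 (T = -2 + 3210 = 3208)
(-3950 + T)*(P(-7, g)/c(-65) - 4292) = (-3950 + 3208)*((5 - 1*67)/((8*(-65)*(1 - 65))) - 4292) = -742*((5 - 67)/((8*(-65)*(-64))) - 4292) = -742*(-62/33280 - 4292) = -742*(-62*1/33280 - 4292) = -742*(-31/16640 - 4292) = -742*(-71418911/16640) = 26496415981/8320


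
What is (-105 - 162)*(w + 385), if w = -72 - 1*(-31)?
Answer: -91848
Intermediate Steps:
w = -41 (w = -72 + 31 = -41)
(-105 - 162)*(w + 385) = (-105 - 162)*(-41 + 385) = -267*344 = -91848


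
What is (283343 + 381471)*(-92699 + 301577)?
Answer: 138865018692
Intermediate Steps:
(283343 + 381471)*(-92699 + 301577) = 664814*208878 = 138865018692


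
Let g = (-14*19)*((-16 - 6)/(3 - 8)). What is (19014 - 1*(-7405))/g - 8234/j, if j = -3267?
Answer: -34851727/1738044 ≈ -20.052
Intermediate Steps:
g = -5852/5 (g = -(-5852)/(-5) = -(-5852)*(-1)/5 = -266*22/5 = -5852/5 ≈ -1170.4)
(19014 - 1*(-7405))/g - 8234/j = (19014 - 1*(-7405))/(-5852/5) - 8234/(-3267) = (19014 + 7405)*(-5/5852) - 8234*(-1/3267) = 26419*(-5/5852) + 8234/3267 = -132095/5852 + 8234/3267 = -34851727/1738044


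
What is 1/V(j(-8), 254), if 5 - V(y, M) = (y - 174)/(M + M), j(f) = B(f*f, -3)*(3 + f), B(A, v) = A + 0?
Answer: 254/1517 ≈ 0.16744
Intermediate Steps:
B(A, v) = A
j(f) = f²*(3 + f) (j(f) = (f*f)*(3 + f) = f²*(3 + f))
V(y, M) = 5 - (-174 + y)/(2*M) (V(y, M) = 5 - (y - 174)/(M + M) = 5 - (-174 + y)/(2*M))
1/V(j(-8), 254) = 1/((½)*(174 - (-8)²*(3 - 8) + 10*254)/254) = 1/((½)*(1/254)*(174 - 64*(-5) + 2540)) = 1/((½)*(1/254)*(174 - 1*(-320) + 2540)) = 1/((½)*(1/254)*(174 + 320 + 2540)) = 1/((½)*(1/254)*3034) = 1/(1517/254) = 254/1517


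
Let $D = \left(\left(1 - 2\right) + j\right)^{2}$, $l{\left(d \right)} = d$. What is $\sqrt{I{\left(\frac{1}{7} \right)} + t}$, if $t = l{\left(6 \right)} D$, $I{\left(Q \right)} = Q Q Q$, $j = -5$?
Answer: $\frac{\sqrt{518623}}{49} \approx 14.697$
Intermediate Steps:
$D = 36$ ($D = \left(\left(1 - 2\right) - 5\right)^{2} = \left(-1 - 5\right)^{2} = \left(-6\right)^{2} = 36$)
$I{\left(Q \right)} = Q^{3}$ ($I{\left(Q \right)} = Q^{2} Q = Q^{3}$)
$t = 216$ ($t = 6 \cdot 36 = 216$)
$\sqrt{I{\left(\frac{1}{7} \right)} + t} = \sqrt{\left(\frac{1}{7}\right)^{3} + 216} = \sqrt{\frac{1}{343} + 216} = \sqrt{\frac{74089}{343}} = \frac{\sqrt{518623}}{49}$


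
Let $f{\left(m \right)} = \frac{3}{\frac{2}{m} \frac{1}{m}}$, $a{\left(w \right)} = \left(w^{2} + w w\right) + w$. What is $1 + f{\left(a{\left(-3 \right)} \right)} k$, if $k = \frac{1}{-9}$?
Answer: $- \frac{73}{2} \approx -36.5$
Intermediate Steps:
$a{\left(w \right)} = w + 2 w^{2}$ ($a{\left(w \right)} = \left(w^{2} + w^{2}\right) + w = 2 w^{2} + w = w + 2 w^{2}$)
$k = - \frac{1}{9} \approx -0.11111$
$f{\left(m \right)} = \frac{3 m^{2}}{2}$ ($f{\left(m \right)} = \frac{3}{2 \frac{1}{m^{2}}} = 3 \frac{m^{2}}{2} = \frac{3 m^{2}}{2}$)
$1 + f{\left(a{\left(-3 \right)} \right)} k = 1 + \frac{3 \left(- 3 \left(1 + 2 \left(-3\right)\right)\right)^{2}}{2} \left(- \frac{1}{9}\right) = 1 + \frac{3 \left(- 3 \left(1 - 6\right)\right)^{2}}{2} \left(- \frac{1}{9}\right) = 1 + \frac{3 \left(\left(-3\right) \left(-5\right)\right)^{2}}{2} \left(- \frac{1}{9}\right) = 1 + \frac{3 \cdot 15^{2}}{2} \left(- \frac{1}{9}\right) = 1 + \frac{3}{2} \cdot 225 \left(- \frac{1}{9}\right) = 1 + \frac{675}{2} \left(- \frac{1}{9}\right) = 1 - \frac{75}{2} = - \frac{73}{2}$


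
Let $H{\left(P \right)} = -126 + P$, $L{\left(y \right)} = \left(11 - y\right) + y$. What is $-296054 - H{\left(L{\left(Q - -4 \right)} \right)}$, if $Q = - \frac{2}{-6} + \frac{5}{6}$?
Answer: $-295939$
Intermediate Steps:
$Q = \frac{7}{6}$ ($Q = \left(-2\right) \left(- \frac{1}{6}\right) + 5 \cdot \frac{1}{6} = \frac{1}{3} + \frac{5}{6} = \frac{7}{6} \approx 1.1667$)
$L{\left(y \right)} = 11$
$-296054 - H{\left(L{\left(Q - -4 \right)} \right)} = -296054 - \left(-126 + 11\right) = -296054 - -115 = -296054 + 115 = -295939$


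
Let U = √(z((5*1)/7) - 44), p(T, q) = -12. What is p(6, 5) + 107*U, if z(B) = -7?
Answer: -12 + 107*I*√51 ≈ -12.0 + 764.13*I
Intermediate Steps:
U = I*√51 (U = √(-7 - 44) = √(-51) = I*√51 ≈ 7.1414*I)
p(6, 5) + 107*U = -12 + 107*(I*√51) = -12 + 107*I*√51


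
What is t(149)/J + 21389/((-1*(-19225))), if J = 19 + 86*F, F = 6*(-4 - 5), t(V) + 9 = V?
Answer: 769861/711325 ≈ 1.0823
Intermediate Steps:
t(V) = -9 + V
F = -54 (F = 6*(-9) = -54)
J = -4625 (J = 19 + 86*(-54) = 19 - 4644 = -4625)
t(149)/J + 21389/((-1*(-19225))) = (-9 + 149)/(-4625) + 21389/((-1*(-19225))) = 140*(-1/4625) + 21389/19225 = -28/925 + 21389*(1/19225) = -28/925 + 21389/19225 = 769861/711325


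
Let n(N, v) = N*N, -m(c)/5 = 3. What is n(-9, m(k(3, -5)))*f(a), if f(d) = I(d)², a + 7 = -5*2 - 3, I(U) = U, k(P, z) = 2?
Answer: 32400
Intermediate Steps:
m(c) = -15 (m(c) = -5*3 = -15)
n(N, v) = N²
a = -20 (a = -7 + (-5*2 - 3) = -7 + (-10 - 3) = -7 - 13 = -20)
f(d) = d²
n(-9, m(k(3, -5)))*f(a) = (-9)²*(-20)² = 81*400 = 32400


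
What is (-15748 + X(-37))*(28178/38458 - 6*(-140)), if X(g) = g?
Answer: -889154695/67 ≈ -1.3271e+7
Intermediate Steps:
(-15748 + X(-37))*(28178/38458 - 6*(-140)) = (-15748 - 37)*(28178/38458 - 6*(-140)) = -15785*(28178*(1/38458) + 840) = -15785*(14089/19229 + 840) = -15785*16166449/19229 = -889154695/67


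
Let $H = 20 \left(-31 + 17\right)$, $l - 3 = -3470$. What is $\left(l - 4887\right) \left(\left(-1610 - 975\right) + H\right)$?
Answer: $23934210$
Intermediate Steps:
$l = -3467$ ($l = 3 - 3470 = -3467$)
$H = -280$ ($H = 20 \left(-14\right) = -280$)
$\left(l - 4887\right) \left(\left(-1610 - 975\right) + H\right) = \left(-3467 - 4887\right) \left(\left(-1610 - 975\right) - 280\right) = - 8354 \left(-2585 - 280\right) = \left(-8354\right) \left(-2865\right) = 23934210$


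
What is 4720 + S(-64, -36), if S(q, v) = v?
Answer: 4684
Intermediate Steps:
4720 + S(-64, -36) = 4720 - 36 = 4684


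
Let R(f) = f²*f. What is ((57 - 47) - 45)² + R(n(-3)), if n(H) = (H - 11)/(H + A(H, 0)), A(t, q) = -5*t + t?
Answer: 890281/729 ≈ 1221.2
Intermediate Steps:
A(t, q) = -4*t
n(H) = -(-11 + H)/(3*H) (n(H) = (H - 11)/(H - 4*H) = (-11 + H)/((-3*H)) = (-11 + H)*(-1/(3*H)) = -(-11 + H)/(3*H))
R(f) = f³
((57 - 47) - 45)² + R(n(-3)) = ((57 - 47) - 45)² + ((⅓)*(11 - 1*(-3))/(-3))³ = (10 - 45)² + ((⅓)*(-⅓)*(11 + 3))³ = (-35)² + ((⅓)*(-⅓)*14)³ = 1225 + (-14/9)³ = 1225 - 2744/729 = 890281/729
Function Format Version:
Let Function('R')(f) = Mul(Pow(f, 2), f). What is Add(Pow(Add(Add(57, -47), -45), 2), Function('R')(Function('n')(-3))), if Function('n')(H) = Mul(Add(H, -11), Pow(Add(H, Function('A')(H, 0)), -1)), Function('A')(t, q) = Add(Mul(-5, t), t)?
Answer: Rational(890281, 729) ≈ 1221.2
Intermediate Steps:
Function('A')(t, q) = Mul(-4, t)
Function('n')(H) = Mul(Rational(-1, 3), Pow(H, -1), Add(-11, H)) (Function('n')(H) = Mul(Add(H, -11), Pow(Add(H, Mul(-4, H)), -1)) = Mul(Add(-11, H), Pow(Mul(-3, H), -1)) = Mul(Add(-11, H), Mul(Rational(-1, 3), Pow(H, -1))) = Mul(Rational(-1, 3), Pow(H, -1), Add(-11, H)))
Function('R')(f) = Pow(f, 3)
Add(Pow(Add(Add(57, -47), -45), 2), Function('R')(Function('n')(-3))) = Add(Pow(Add(Add(57, -47), -45), 2), Pow(Mul(Rational(1, 3), Pow(-3, -1), Add(11, Mul(-1, -3))), 3)) = Add(Pow(Add(10, -45), 2), Pow(Mul(Rational(1, 3), Rational(-1, 3), Add(11, 3)), 3)) = Add(Pow(-35, 2), Pow(Mul(Rational(1, 3), Rational(-1, 3), 14), 3)) = Add(1225, Pow(Rational(-14, 9), 3)) = Add(1225, Rational(-2744, 729)) = Rational(890281, 729)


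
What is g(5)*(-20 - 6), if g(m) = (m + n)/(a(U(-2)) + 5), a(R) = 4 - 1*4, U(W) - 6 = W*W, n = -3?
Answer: -52/5 ≈ -10.400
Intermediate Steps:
U(W) = 6 + W² (U(W) = 6 + W*W = 6 + W²)
a(R) = 0 (a(R) = 4 - 4 = 0)
g(m) = -⅗ + m/5 (g(m) = (m - 3)/(0 + 5) = (-3 + m)/5 = (-3 + m)*(⅕) = -⅗ + m/5)
g(5)*(-20 - 6) = (-⅗ + (⅕)*5)*(-20 - 6) = (-⅗ + 1)*(-26) = (⅖)*(-26) = -52/5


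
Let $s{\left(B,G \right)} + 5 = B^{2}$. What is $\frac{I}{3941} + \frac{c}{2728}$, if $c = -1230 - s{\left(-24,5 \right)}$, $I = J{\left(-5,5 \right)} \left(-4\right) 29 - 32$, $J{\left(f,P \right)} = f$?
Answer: $- \frac{5602797}{10751048} \approx -0.52114$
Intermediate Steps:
$s{\left(B,G \right)} = -5 + B^{2}$
$I = 548$ ($I = \left(-5\right) \left(-4\right) 29 - 32 = 20 \cdot 29 - 32 = 580 - 32 = 548$)
$c = -1801$ ($c = -1230 - \left(-5 + \left(-24\right)^{2}\right) = -1230 - \left(-5 + 576\right) = -1230 - 571 = -1801$)
$\frac{I}{3941} + \frac{c}{2728} = \frac{548}{3941} - \frac{1801}{2728} = - \frac{5602797}{10751048}$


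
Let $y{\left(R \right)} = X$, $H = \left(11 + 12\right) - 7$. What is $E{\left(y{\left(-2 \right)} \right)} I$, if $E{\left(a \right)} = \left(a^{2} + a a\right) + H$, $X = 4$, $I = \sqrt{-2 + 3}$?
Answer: $48$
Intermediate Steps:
$H = 16$ ($H = 23 - 7 = 16$)
$I = 1$ ($I = \sqrt{1} = 1$)
$y{\left(R \right)} = 4$
$E{\left(a \right)} = 16 + 2 a^{2}$ ($E{\left(a \right)} = \left(a^{2} + a a\right) + 16 = \left(a^{2} + a^{2}\right) + 16 = 2 a^{2} + 16 = 16 + 2 a^{2}$)
$E{\left(y{\left(-2 \right)} \right)} I = \left(16 + 2 \cdot 4^{2}\right) 1 = \left(16 + 2 \cdot 16\right) 1 = \left(16 + 32\right) 1 = 48 \cdot 1 = 48$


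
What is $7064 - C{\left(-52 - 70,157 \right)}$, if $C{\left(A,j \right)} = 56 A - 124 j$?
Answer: $33364$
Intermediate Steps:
$C{\left(A,j \right)} = - 124 j + 56 A$
$7064 - C{\left(-52 - 70,157 \right)} = 7064 - \left(\left(-124\right) 157 + 56 \left(-52 - 70\right)\right) = 7064 - \left(-19468 + 56 \left(-52 - 70\right)\right) = 7064 - \left(-19468 + 56 \left(-122\right)\right) = 7064 - \left(-19468 - 6832\right) = 7064 - -26300 = 7064 + 26300 = 33364$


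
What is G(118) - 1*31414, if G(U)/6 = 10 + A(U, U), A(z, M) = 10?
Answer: -31294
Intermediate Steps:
G(U) = 120 (G(U) = 6*(10 + 10) = 6*20 = 120)
G(118) - 1*31414 = 120 - 1*31414 = 120 - 31414 = -31294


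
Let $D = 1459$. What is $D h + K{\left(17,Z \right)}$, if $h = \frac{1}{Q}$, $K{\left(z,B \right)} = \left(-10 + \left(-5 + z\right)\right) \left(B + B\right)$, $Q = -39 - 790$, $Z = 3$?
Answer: $\frac{8489}{829} \approx 10.24$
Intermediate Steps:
$Q = -829$ ($Q = -39 - 790 = -829$)
$K{\left(z,B \right)} = 2 B \left(-15 + z\right)$ ($K{\left(z,B \right)} = \left(-15 + z\right) 2 B = 2 B \left(-15 + z\right)$)
$h = - \frac{1}{829}$ ($h = \frac{1}{-829} = - \frac{1}{829} \approx -0.0012063$)
$D h + K{\left(17,Z \right)} = 1459 \left(- \frac{1}{829}\right) + 2 \cdot 3 \left(-15 + 17\right) = - \frac{1459}{829} + 2 \cdot 3 \cdot 2 = - \frac{1459}{829} + 12 = \frac{8489}{829}$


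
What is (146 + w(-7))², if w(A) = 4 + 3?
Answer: 23409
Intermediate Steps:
w(A) = 7
(146 + w(-7))² = (146 + 7)² = 153² = 23409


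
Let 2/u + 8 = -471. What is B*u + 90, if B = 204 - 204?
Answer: 90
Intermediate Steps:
u = -2/479 (u = 2/(-8 - 471) = 2/(-479) = 2*(-1/479) = -2/479 ≈ -0.0041754)
B = 0
B*u + 90 = 0*(-2/479) + 90 = 0 + 90 = 90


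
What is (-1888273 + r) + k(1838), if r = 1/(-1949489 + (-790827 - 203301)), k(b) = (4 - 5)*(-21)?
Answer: -5558290687485/2943617 ≈ -1.8883e+6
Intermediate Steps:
k(b) = 21 (k(b) = -1*(-21) = 21)
r = -1/2943617 (r = 1/(-1949489 - 994128) = 1/(-2943617) = -1/2943617 ≈ -3.3972e-7)
(-1888273 + r) + k(1838) = (-1888273 - 1/2943617) + 21 = -5558352503442/2943617 + 21 = -5558290687485/2943617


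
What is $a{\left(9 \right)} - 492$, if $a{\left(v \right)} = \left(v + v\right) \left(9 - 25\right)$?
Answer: $-780$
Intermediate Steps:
$a{\left(v \right)} = - 32 v$ ($a{\left(v \right)} = 2 v \left(9 - 25\right) = 2 v \left(-16\right) = - 32 v$)
$a{\left(9 \right)} - 492 = \left(-32\right) 9 - 492 = -288 - 492 = -780$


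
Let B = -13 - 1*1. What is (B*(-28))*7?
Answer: 2744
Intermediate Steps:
B = -14 (B = -13 - 1 = -14)
(B*(-28))*7 = -14*(-28)*7 = 392*7 = 2744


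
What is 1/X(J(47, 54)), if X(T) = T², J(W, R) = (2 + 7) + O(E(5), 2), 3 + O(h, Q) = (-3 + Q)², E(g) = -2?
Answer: 1/49 ≈ 0.020408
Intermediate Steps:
O(h, Q) = -3 + (-3 + Q)²
J(W, R) = 7 (J(W, R) = (2 + 7) + (-3 + (-3 + 2)²) = 9 + (-3 + (-1)²) = 9 + (-3 + 1) = 9 - 2 = 7)
1/X(J(47, 54)) = 1/(7²) = 1/49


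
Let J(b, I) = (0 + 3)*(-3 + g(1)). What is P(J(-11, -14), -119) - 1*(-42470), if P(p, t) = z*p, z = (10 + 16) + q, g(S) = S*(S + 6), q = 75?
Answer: 43682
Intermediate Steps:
g(S) = S*(6 + S)
z = 101 (z = (10 + 16) + 75 = 26 + 75 = 101)
J(b, I) = 12 (J(b, I) = (0 + 3)*(-3 + 1*(6 + 1)) = 3*(-3 + 1*7) = 3*(-3 + 7) = 3*4 = 12)
P(p, t) = 101*p
P(J(-11, -14), -119) - 1*(-42470) = 101*12 - 1*(-42470) = 1212 + 42470 = 43682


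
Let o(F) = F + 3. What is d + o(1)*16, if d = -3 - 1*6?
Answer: 55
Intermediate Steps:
o(F) = 3 + F
d = -9 (d = -3 - 6 = -9)
d + o(1)*16 = -9 + (3 + 1)*16 = -9 + 4*16 = -9 + 64 = 55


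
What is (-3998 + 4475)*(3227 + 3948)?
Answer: 3422475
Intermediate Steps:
(-3998 + 4475)*(3227 + 3948) = 477*7175 = 3422475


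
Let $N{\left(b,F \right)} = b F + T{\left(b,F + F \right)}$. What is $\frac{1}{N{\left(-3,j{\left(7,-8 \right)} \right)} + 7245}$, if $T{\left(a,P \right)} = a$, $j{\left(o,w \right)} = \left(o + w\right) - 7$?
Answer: $\frac{1}{7266} \approx 0.00013763$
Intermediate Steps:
$j{\left(o,w \right)} = -7 + o + w$
$N{\left(b,F \right)} = b + F b$ ($N{\left(b,F \right)} = b F + b = F b + b = b + F b$)
$\frac{1}{N{\left(-3,j{\left(7,-8 \right)} \right)} + 7245} = \frac{1}{- 3 \left(1 - 8\right) + 7245} = \frac{1}{\left(-3\right) \left(-7\right) + 7245} = \frac{1}{21 + 7245} = \frac{1}{7266}$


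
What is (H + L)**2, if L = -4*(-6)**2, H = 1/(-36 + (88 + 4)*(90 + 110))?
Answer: 6992930692225/337236496 ≈ 20736.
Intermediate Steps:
H = 1/18364 (H = 1/(-36 + 92*200) = 1/(-36 + 18400) = 1/18364 ≈ 5.4454e-5)
L = -144 (L = -4*36 = -144)
(H + L)**2 = (1/18364 - 144)**2 = (-2644415/18364)**2 = 6992930692225/337236496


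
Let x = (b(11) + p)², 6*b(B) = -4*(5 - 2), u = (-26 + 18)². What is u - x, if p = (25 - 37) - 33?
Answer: -2145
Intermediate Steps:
p = -45 (p = -12 - 33 = -45)
u = 64 (u = (-8)² = 64)
b(B) = -2 (b(B) = (-4*(5 - 2))/6 = (-4*3)/6 = (⅙)*(-12) = -2)
x = 2209 (x = (-2 - 45)² = (-47)² = 2209)
u - x = 64 - 1*2209 = 64 - 2209 = -2145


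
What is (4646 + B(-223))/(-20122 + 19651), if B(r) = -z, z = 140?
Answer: -1502/157 ≈ -9.5669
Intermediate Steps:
B(r) = -140 (B(r) = -1*140 = -140)
(4646 + B(-223))/(-20122 + 19651) = (4646 - 140)/(-20122 + 19651) = 4506/(-471) = 4506*(-1/471) = -1502/157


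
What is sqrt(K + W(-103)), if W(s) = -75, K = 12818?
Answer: sqrt(12743) ≈ 112.88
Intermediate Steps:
sqrt(K + W(-103)) = sqrt(12818 - 75) = sqrt(12743)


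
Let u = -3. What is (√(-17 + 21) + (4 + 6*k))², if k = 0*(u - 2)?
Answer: 36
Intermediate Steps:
k = 0 (k = 0*(-3 - 2) = 0*(-5) = 0)
(√(-17 + 21) + (4 + 6*k))² = (√(-17 + 21) + (4 + 6*0))² = (√4 + (4 + 0))² = (2 + 4)² = 6² = 36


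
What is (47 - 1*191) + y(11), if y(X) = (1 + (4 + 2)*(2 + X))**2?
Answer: 6097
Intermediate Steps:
y(X) = (13 + 6*X)**2 (y(X) = (1 + 6*(2 + X))**2 = (1 + (12 + 6*X))**2 = (13 + 6*X)**2)
(47 - 1*191) + y(11) = (47 - 1*191) + (13 + 6*11)**2 = (47 - 191) + (13 + 66)**2 = -144 + 79**2 = -144 + 6241 = 6097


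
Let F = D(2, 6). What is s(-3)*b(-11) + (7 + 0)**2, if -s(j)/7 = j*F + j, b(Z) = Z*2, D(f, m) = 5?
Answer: -2723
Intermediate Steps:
b(Z) = 2*Z
F = 5
s(j) = -42*j (s(j) = -7*(j*5 + j) = -7*(5*j + j) = -42*j)
s(-3)*b(-11) + (7 + 0)**2 = (-42*(-3))*(2*(-11)) + (7 + 0)**2 = 126*(-22) + 7**2 = -2772 + 49 = -2723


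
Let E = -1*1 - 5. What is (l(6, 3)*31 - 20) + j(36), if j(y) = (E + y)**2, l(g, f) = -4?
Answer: 756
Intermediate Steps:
E = -6 (E = -1 - 5 = -6)
j(y) = (-6 + y)**2
(l(6, 3)*31 - 20) + j(36) = (-4*31 - 20) + (-6 + 36)**2 = (-124 - 20) + 30**2 = -144 + 900 = 756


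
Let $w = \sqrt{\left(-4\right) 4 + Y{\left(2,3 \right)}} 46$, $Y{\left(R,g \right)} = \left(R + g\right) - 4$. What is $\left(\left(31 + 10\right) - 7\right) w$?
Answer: $1564 i \sqrt{15} \approx 6057.3 i$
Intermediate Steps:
$Y{\left(R,g \right)} = -4 + R + g$
$w = 46 i \sqrt{15}$ ($w = \sqrt{\left(-4\right) 4 + \left(-4 + 2 + 3\right)} 46 = \sqrt{-16 + 1} \cdot 46 = \sqrt{-15} \cdot 46 = i \sqrt{15} \cdot 46 = 46 i \sqrt{15} \approx 178.16 i$)
$\left(\left(31 + 10\right) - 7\right) w = \left(\left(31 + 10\right) - 7\right) 46 i \sqrt{15} = \left(41 - 7\right) 46 i \sqrt{15} = 34 \cdot 46 i \sqrt{15} = 1564 i \sqrt{15}$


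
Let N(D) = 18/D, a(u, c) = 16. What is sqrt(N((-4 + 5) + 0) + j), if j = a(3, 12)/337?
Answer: sqrt(2049634)/337 ≈ 4.2482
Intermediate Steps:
j = 16/337 ≈ 0.047478
sqrt(N((-4 + 5) + 0) + j) = sqrt(18/((-4 + 5) + 0) + 16/337) = sqrt(18/(1 + 0) + 16/337) = sqrt(18/1 + 16/337) = sqrt(18*1 + 16/337) = sqrt(18 + 16/337) = sqrt(6082/337) = sqrt(2049634)/337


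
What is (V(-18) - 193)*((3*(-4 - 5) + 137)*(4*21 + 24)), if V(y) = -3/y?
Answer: -2290860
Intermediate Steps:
(V(-18) - 193)*((3*(-4 - 5) + 137)*(4*21 + 24)) = (-3/(-18) - 193)*((3*(-4 - 5) + 137)*(4*21 + 24)) = (-3*(-1/18) - 193)*((3*(-9) + 137)*(84 + 24)) = (1/6 - 193)*((-27 + 137)*108) = -63635*108/3 = -1157/6*11880 = -2290860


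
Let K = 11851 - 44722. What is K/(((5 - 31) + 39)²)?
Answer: -32871/169 ≈ -194.50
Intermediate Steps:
K = -32871
K/(((5 - 31) + 39)²) = -32871/((5 - 31) + 39)² = -32871/(-26 + 39)² = -32871/(13²) = -32871/169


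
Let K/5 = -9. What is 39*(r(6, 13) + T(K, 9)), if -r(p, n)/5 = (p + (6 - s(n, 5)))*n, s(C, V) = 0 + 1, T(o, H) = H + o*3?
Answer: -32799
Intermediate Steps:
K = -45 (K = 5*(-9) = -45)
T(o, H) = H + 3*o
s(C, V) = 1
r(p, n) = -5*n*(5 + p) (r(p, n) = -5*(p + (6 - 1*1))*n = -5*(p + (6 - 1))*n = -5*(p + 5)*n = -5*(5 + p)*n = -5*n*(5 + p))
39*(r(6, 13) + T(K, 9)) = 39*(-5*13*(5 + 6) + (9 + 3*(-45))) = 39*(-5*13*11 + (9 - 135)) = 39*(-715 - 126) = 39*(-841) = -32799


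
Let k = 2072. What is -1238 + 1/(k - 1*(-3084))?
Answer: -6383127/5156 ≈ -1238.0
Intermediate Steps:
-1238 + 1/(k - 1*(-3084)) = -1238 + 1/(2072 - 1*(-3084)) = -1238 + 1/(2072 + 3084) = -1238 + 1/5156 = -6383127/5156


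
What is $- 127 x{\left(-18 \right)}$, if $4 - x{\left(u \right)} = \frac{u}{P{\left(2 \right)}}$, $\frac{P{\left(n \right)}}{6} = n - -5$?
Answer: $- \frac{3937}{7} \approx -562.43$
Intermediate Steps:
$P{\left(n \right)} = 30 + 6 n$ ($P{\left(n \right)} = 6 \left(n - -5\right) = 6 \left(n + 5\right) = 6 \left(5 + n\right) = 30 + 6 n$)
$x{\left(u \right)} = 4 - \frac{u}{42}$ ($x{\left(u \right)} = 4 - \frac{u}{30 + 6 \cdot 2} = 4 - \frac{u}{30 + 12} = 4 - \frac{u}{42}$)
$- 127 x{\left(-18 \right)} = - 127 \left(4 - - \frac{3}{7}\right) = - 127 \left(4 + \frac{3}{7}\right) = \left(-127\right) \frac{31}{7} = - \frac{3937}{7}$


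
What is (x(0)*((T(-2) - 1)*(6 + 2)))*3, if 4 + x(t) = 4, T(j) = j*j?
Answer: 0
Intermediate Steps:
T(j) = j²
x(t) = 0 (x(t) = -4 + 4 = 0)
(x(0)*((T(-2) - 1)*(6 + 2)))*3 = (0*(((-2)² - 1)*(6 + 2)))*3 = (0*((4 - 1)*8))*3 = (0*(3*8))*3 = (0*24)*3 = 0*3 = 0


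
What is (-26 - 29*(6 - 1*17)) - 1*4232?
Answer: -3939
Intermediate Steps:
(-26 - 29*(6 - 1*17)) - 1*4232 = (-26 - 29*(6 - 17)) - 4232 = (-26 - 29*(-11)) - 4232 = (-26 + 319) - 4232 = 293 - 4232 = -3939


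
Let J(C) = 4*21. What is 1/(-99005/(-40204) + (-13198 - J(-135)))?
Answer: -40204/533890523 ≈ -7.5304e-5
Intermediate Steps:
J(C) = 84
1/(-99005/(-40204) + (-13198 - J(-135))) = 1/(-99005/(-40204) + (-13198 - 1*84)) = 1/(-99005*(-1/40204) + (-13198 - 84)) = 1/(99005/40204 - 13282) = 1/(-533890523/40204) = -40204/533890523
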